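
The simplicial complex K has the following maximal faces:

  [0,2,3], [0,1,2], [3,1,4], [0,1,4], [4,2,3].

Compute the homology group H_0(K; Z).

Take the total order 0 < 1 < 2 < 3 < 4 on the vertex set. Then K (dimension 2) consists of the simplices:

  0-simplices (5): [0], [1], [2], [3], [4]
  1-simplices (10): [0,1], [0,2], [0,3], [0,4], [1,2], [1,3], [1,4], [2,3], [2,4], [3,4]
  2-simplices (5): [0,1,2], [0,1,4], [0,2,3], [1,3,4], [2,3,4]

giving chain groups C_0 ≅ Z^5, C_1 ≅ Z^10, C_2 ≅ Z^5.

Boundary ∂_1: C_1 → C_0 sends each edge [p,q] (with p < q) to q − p. For instance
  ∂[2,4] = [4] − [2].
As a 5×10 matrix over Z this has rank 4, with invariant factors (1,1,1,1).

Boundary ∂_2: C_2 → C_1 maps a triangle to the signed sum of its edges. For instance
  ∂[1,3,4] = [3,4] − [1,4] + [1,3],
  ∂[0,1,4] = [1,4] − [0,4] + [0,1].
This gives a 10×5 integer matrix of rank 5; reducing to Smith normal form yields diagonal entries (1,1,1,1,1).

Computing H_k = (kernel of ∂_k) / (image of ∂_{k+1}):

  H_0: rank C_0 − rank ∂_1 = 5 − 4 = 1, and the invariant factors of ∂_1 are all 1, so H_0 ≅ Z.

H_0 ≅ Z.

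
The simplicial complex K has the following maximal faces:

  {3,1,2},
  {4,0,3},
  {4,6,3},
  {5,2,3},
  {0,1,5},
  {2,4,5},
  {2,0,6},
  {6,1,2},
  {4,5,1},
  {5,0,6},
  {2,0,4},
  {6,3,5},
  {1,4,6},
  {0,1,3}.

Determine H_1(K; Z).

Order the vertices as 0 < 1 < 2 < 3 < 4 < 5 < 6. Listing each simplex with vertices in this order, K has dimension 2 with simplices:

  0-simplices (7): [0], [1], [2], [3], [4], [5], [6]
  1-simplices (21): [0,1], [0,2], [0,3], [0,4], [0,5], [0,6], [1,2], [1,3], [1,4], [1,5], [1,6], [2,3], [2,4], [2,5], [2,6], [3,4], [3,5], [3,6], [4,5], [4,6], [5,6]
  2-simplices (14): [0,1,3], [0,1,5], [0,2,4], [0,2,6], [0,3,4], [0,5,6], [1,2,3], [1,2,6], [1,4,5], [1,4,6], [2,3,5], [2,4,5], [3,4,6], [3,5,6]

so the chain groups are C_0 ≅ Z^7, C_1 ≅ Z^21, C_2 ≅ Z^14.

The boundary map ∂_1: C_1 → C_0 maps an edge to its endpoints' difference, ∂[p,q] = q − p.
This gives a 7×21 integer matrix of rank 6; reducing to Smith normal form yields diagonal entries (1,1,1,1,1,1).

Boundary ∂_2: C_2 → C_1 maps a triangle to the signed sum of its edges. For instance
  ∂[0,5,6] = [5,6] − [0,6] + [0,5],
  ∂[1,4,5] = [4,5] − [1,5] + [1,4].
The 21×14 boundary matrix has rank 13 and Smith normal form diag(1,1,1,1,1,1,1,1,1,1,1,1,1).

Computing H_k = (kernel of ∂_k) / (image of ∂_{k+1}):

  H_1: rank ker ∂_1 − rank ∂_2 = (21 − 6) − 13 = 2, and the invariant factors of ∂_2 are all 1, so H_1 = Z^2.

(K is a triangulation of the torus T^2.)

H_1 = Z^2.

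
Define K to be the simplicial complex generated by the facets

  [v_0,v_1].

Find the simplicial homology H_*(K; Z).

H_0 ≅ Z,  H_1 = 0.

Take the total order v_0 < v_1 on the vertex set. Then K (dimension 1) consists of the simplices:

  0-simplices (2): [v_0], [v_1]
  1-simplices (1): [v_0,v_1]

Hence C_0 ≅ Z^2, C_1 ≅ Z^1.

Boundary ∂_1: C_1 → C_0 sends each edge [p,q] (with p < q) to q − p. For instance
  ∂[v_0,v_1] = [v_1] − [v_0].
The 2×1 boundary matrix has rank 1 and Smith normal form diag(1).

Computing H_k = (kernel of ∂_k) / (image of ∂_{k+1}):

  H_0: rank C_0 − rank ∂_1 = 2 − 1 = 1, and the invariant factors of ∂_1 are all 1, so H_0 ≅ Z.
  H_1: rank ker ∂_1 − rank ∂_2 = (1 − 1) − 0 = 0, and there is no ∂_2, so H_1 ≅ 0.

As a check, the Euler characteristic is 2 − 1 = 1, which agrees with 1 − 0 = 1.
(K is a triangulation of the 1-simplex.)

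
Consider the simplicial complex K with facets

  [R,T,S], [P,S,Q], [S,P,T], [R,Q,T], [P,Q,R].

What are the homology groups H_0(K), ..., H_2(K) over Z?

We work with the vertex ordering P < Q < R < S < T. The simplices of K, each written with vertices in increasing order, are:

  0-simplices (5): P, Q, R, S, T
  1-simplices (10): PQ, PR, PS, PT, QR, QS, QT, RS, RT, ST
  2-simplices (5): PQR, PQS, PST, QRT, RST

Hence C_0 ≅ Z^5, C_1 ≅ Z^10, C_2 ≅ Z^5.

The boundary map ∂_1: C_1 → C_0 is given by ∂[p,q] = [q] − [p]. For instance
  ∂PT = T − P.
This gives a 5×10 integer matrix of rank 4; reducing to Smith normal form yields diagonal entries (1,1,1,1).

∂_2: C_2 → C_1 maps a triangle to the signed sum of its edges. For instance
  ∂PQS = QS − PS + PQ,
  ∂RST = ST − RT + RS.
This gives a 10×5 integer matrix of rank 5; reducing to Smith normal form yields diagonal entries (1,1,1,1,1).

Now H_k = ker ∂_k / im ∂_{k+1}, so:

  H_0: rank C_0 − rank ∂_1 = 5 − 4 = 1, and the invariant factors of ∂_1 are all 1, so H_0 ≅ Z.
  H_1: rank ker ∂_1 − rank ∂_2 = (10 − 4) − 5 = 1, and the invariant factors of ∂_2 are all 1, so H_1 ≅ Z.
  H_2: rank ker ∂_2 − rank ∂_3 = (5 − 5) − 0 = 0, and there is no ∂_3, so H_2 ≅ 0.

(K is a triangulation of the Möbius band.)

H_0 ≅ Z,  H_1 ≅ Z,  H_2 = 0.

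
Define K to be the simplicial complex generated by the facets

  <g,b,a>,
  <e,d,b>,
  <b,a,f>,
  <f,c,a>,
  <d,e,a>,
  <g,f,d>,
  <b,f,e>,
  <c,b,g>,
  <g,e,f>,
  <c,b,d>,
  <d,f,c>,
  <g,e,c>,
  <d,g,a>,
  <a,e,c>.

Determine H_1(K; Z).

H_1 ≅ Z^2.

Fix the vertex order a < b < c < d < e < f < g and write every simplex with vertices in increasing order. Then dim K = 2 and the simplices of K are:

  0-simplices (7): a, b, c, d, e, f, g
  1-simplices (21): ab, ac, ad, ae, af, ag, bc, bd, be, bf, bg, cd, ce, cf, cg, de, df, dg, ef, eg, fg
  2-simplices (14): abf, abg, ace, acf, ade, adg, bcd, bcg, bde, bef, cdf, ceg, dfg, efg

Hence C_0 ≅ Z^7, C_1 ≅ Z^21, C_2 ≅ Z^14.

Boundary ∂_1: C_1 → C_0 is given by ∂[p,q] = [q] − [p].
The resulting 7×21 matrix has rank 6, and its Smith normal form has invariant factors (1,1,1,1,1,1).

The boundary map ∂_2: C_2 → C_1 maps a triangle to the signed sum of its edges. For instance
  ∂ceg = eg − cg + ce,
  ∂cdf = df − cf + cd.
As a 21×14 matrix over Z this has rank 13, with invariant factors (1,1,1,1,1,1,1,1,1,1,1,1,1).

Reading off H_k = ker ∂_k / im ∂_{k+1}:

  H_1: rank ker ∂_1 − rank ∂_2 = (21 − 6) − 13 = 2, and the invariant factors of ∂_2 are all 1, so H_1 ≅ Z^2.

(K is a triangulation of the torus T^2.)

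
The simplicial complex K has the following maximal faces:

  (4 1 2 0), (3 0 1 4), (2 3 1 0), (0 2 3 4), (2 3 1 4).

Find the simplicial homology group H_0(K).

H_0 ≅ Z.

Take the total order 0 < 1 < 2 < 3 < 4 on the vertex set. Then K (dimension 3) consists of the simplices:

  0-simplices (5): [0], [1], [2], [3], [4]
  1-simplices (10): [0,1], [0,2], [0,3], [0,4], [1,2], [1,3], [1,4], [2,3], [2,4], [3,4]
  2-simplices (10): [0,1,2], [0,1,3], [0,1,4], [0,2,3], [0,2,4], [0,3,4], [1,2,3], [1,2,4], [1,3,4], [2,3,4]
  3-simplices (5): [0,1,2,3], [0,1,2,4], [0,1,3,4], [0,2,3,4], [1,2,3,4]

so the chain groups are C_0 ≅ Z^5, C_1 ≅ Z^10, C_2 ≅ Z^10, C_3 ≅ Z^5.

Boundary ∂_1: C_1 → C_0 maps an edge to its endpoints' difference, ∂[p,q] = q − p. For instance
  ∂[1,3] = [3] − [1].
This gives a 5×10 integer matrix of rank 4; reducing to Smith normal form yields diagonal entries (1,1,1,1).

The boundary map ∂_2: C_2 → C_1 maps a triangle to the signed sum of its edges. For instance
  ∂[0,2,4] = [2,4] − [0,4] + [0,2],
  ∂[0,1,2] = [1,2] − [0,2] + [0,1].
The 10×10 boundary matrix has rank 6 and Smith normal form diag(1,1,1,1,1,1).

∂_3: C_3 → C_2 sends each 3-simplex σ to the alternating sum Σ_i (−1)^i (σ with its i-th vertex removed). For instance
  ∂[1,2,3,4] = [2,3,4] − [1,3,4] + [1,2,4] − [1,2,3],
  ∂[0,1,3,4] = [1,3,4] − [0,3,4] + [0,1,4] − [0,1,3].
As a 10×5 matrix over Z this has rank 4, with invariant factors (1,1,1,1).

Computing H_k = (kernel of ∂_k) / (image of ∂_{k+1}):

  H_0: rank C_0 − rank ∂_1 = 5 − 4 = 1, and the invariant factors of ∂_1 are all 1, so H_0 ≅ Z.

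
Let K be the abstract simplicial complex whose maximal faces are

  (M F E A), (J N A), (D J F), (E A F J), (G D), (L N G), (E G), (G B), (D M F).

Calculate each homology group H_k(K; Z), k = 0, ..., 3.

H_0 ≅ Z,  H_1 ≅ Z^2,  H_2 = 0,  H_3 = 0.

Order the vertices as A < B < D < E < F < G < J < L < M < N. Listing each simplex with vertices in this order, K has dimension 3 with simplices:

  0-simplices (10): A, B, D, E, F, G, J, L, M, N
  1-simplices (20): AE, AF, AJ, AM, AN, BG, DF, DG, DJ, DM, EF, EG, EJ, EM, FJ, FM, GL, GN, JN, LN
  2-simplices (11): AEF, AEJ, AEM, AFJ, AFM, AJN, DFJ, DFM, EFJ, EFM, GLN
  3-simplices (2): AEFJ, AEFM

Hence C_0 ≅ Z^10, C_1 ≅ Z^20, C_2 ≅ Z^11, C_3 ≅ Z^2.

∂_1: C_1 → C_0 sends each edge [p,q] (with p < q) to q − p. For instance
  ∂AE = E − A.
This gives a 10×20 integer matrix of rank 9; reducing to Smith normal form yields diagonal entries (1,1,1,1,1,1,1,1,1).

The boundary map ∂_2: C_2 → C_1 acts by ∂[p,q,r] = [q,r] − [p,r] + [p,q]. For instance
  ∂AFJ = FJ − AJ + AF,
  ∂AEJ = EJ − AJ + AE.
The 20×11 boundary matrix has rank 9 and Smith normal form diag(1,1,1,1,1,1,1,1,1).

The boundary map ∂_3: C_3 → C_2 sends each 3-simplex σ to the alternating sum Σ_i (−1)^i (σ with its i-th vertex removed). For instance
  ∂AEFM = EFM − AFM + AEM − AEF,
  ∂AEFJ = EFJ − AFJ + AEJ − AEF.
The resulting 11×2 matrix has rank 2, and its Smith normal form has invariant factors (1,1).

From H_k ≅ ker(∂_k) / im(∂_{k+1}) we obtain:

  H_0: rank C_0 − rank ∂_1 = 10 − 9 = 1, and the invariant factors of ∂_1 are all 1, so H_0 ≅ Z.
  H_1: rank ker ∂_1 − rank ∂_2 = (20 − 9) − 9 = 2, and the invariant factors of ∂_2 are all 1, so H_1 ≅ Z^2.
  H_2: rank ker ∂_2 − rank ∂_3 = (11 − 9) − 2 = 0, and the invariant factors of ∂_3 are all 1, so H_2 ≅ 0.
  H_3: rank ker ∂_3 − rank ∂_4 = (2 − 2) − 0 = 0, and there is no ∂_4, so H_3 ≅ 0.

As a check, the Euler characteristic is 10 − 20 + 11 − 2 = -1, which agrees with 1 − 2 + 0 − 0 = -1.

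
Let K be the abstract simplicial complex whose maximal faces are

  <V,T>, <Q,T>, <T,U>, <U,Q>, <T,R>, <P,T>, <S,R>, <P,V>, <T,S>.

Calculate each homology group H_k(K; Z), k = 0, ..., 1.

H_0 ≅ Z,  H_1 ≅ Z^3.

Fix the vertex order P < Q < R < S < T < U < V and write every simplex with vertices in increasing order. Then dim K = 1 and the simplices of K are:

  0-simplices (7): P, Q, R, S, T, U, V
  1-simplices (9): PT, PV, QT, QU, RS, RT, ST, TU, TV

Hence C_0 ≅ Z^7, C_1 ≅ Z^9.

∂_1: C_1 → C_0 sends each edge [p,q] (with p < q) to q − p. For instance
  ∂QT = T − Q.
The 7×9 boundary matrix has rank 6 and Smith normal form diag(1,1,1,1,1,1).

Now H_k = ker ∂_k / im ∂_{k+1}, so:

  H_0: rank C_0 − rank ∂_1 = 7 − 6 = 1, and the invariant factors of ∂_1 are all 1, so H_0 ≅ Z.
  H_1: rank ker ∂_1 − rank ∂_2 = (9 − 6) − 0 = 3, and there is no ∂_2, so H_1 ≅ Z^3.

(K is a triangulation of a wedge of 3 circles.)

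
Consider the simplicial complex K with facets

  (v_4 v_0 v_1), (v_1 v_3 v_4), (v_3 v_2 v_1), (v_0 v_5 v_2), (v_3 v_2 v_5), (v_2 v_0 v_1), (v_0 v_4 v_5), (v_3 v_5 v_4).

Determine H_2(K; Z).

H_2 ≅ Z.

Fix the vertex order v_0 < v_1 < v_2 < v_3 < v_4 < v_5 and write every simplex with vertices in increasing order. Then dim K = 2 and the simplices of K are:

  0-simplices (6): [v_0], [v_1], [v_2], [v_3], [v_4], [v_5]
  1-simplices (12): [v_0,v_1], [v_0,v_2], [v_0,v_4], [v_0,v_5], [v_1,v_2], [v_1,v_3], [v_1,v_4], [v_2,v_3], [v_2,v_5], [v_3,v_4], [v_3,v_5], [v_4,v_5]
  2-simplices (8): [v_0,v_1,v_2], [v_0,v_1,v_4], [v_0,v_2,v_5], [v_0,v_4,v_5], [v_1,v_2,v_3], [v_1,v_3,v_4], [v_2,v_3,v_5], [v_3,v_4,v_5]

giving chain groups C_0 ≅ Z^6, C_1 ≅ Z^12, C_2 ≅ Z^8.

The boundary map ∂_1: C_1 → C_0 maps an edge to its endpoints' difference, ∂[p,q] = q − p. For instance
  ∂[v_3,v_5] = [v_5] − [v_3].
This gives a 6×12 integer matrix of rank 5; reducing to Smith normal form yields diagonal entries (1,1,1,1,1).

∂_2: C_2 → C_1 acts by ∂[p,q,r] = [q,r] − [p,r] + [p,q]. For instance
  ∂[v_0,v_1,v_4] = [v_1,v_4] − [v_0,v_4] + [v_0,v_1],
  ∂[v_0,v_4,v_5] = [v_4,v_5] − [v_0,v_5] + [v_0,v_4].
The resulting 12×8 matrix has rank 7, and its Smith normal form has invariant factors (1,1,1,1,1,1,1).

Reading off H_k = ker ∂_k / im ∂_{k+1}:

  H_2: rank ker ∂_2 − rank ∂_3 = (8 − 7) − 0 = 1, and there is no ∂_3, so H_2 ≅ Z.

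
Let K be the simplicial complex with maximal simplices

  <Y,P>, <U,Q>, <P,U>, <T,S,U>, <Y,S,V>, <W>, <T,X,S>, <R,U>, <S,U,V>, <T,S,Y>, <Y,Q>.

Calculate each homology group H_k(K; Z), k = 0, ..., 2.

H_0 ≅ Z^2,  H_1 ≅ Z^2,  H_2 = 0.

Take the total order P < Q < R < S < T < U < V < W < X < Y on the vertex set. Then K (dimension 2) consists of the simplices:

  0-simplices (10): P, Q, R, S, T, U, V, W, X, Y
  1-simplices (15): PU, PY, QU, QY, RU, ST, SU, SV, SX, SY, TU, TX, TY, UV, VY
  2-simplices (5): STU, STX, STY, SUV, SVY

giving chain groups C_0 ≅ Z^10, C_1 ≅ Z^15, C_2 ≅ Z^5.

The boundary map ∂_1: C_1 → C_0 maps an edge to its endpoints' difference, ∂[p,q] = q − p. For instance
  ∂RU = U − R.
The resulting 10×15 matrix has rank 8, and its Smith normal form has invariant factors (1,1,1,1,1,1,1,1).

Boundary ∂_2: C_2 → C_1 sends each 2-simplex [p,q,r] to [q,r] − [p,r] + [p,q]. For instance
  ∂SUV = UV − SV + SU,
  ∂STU = TU − SU + ST.
The 15×5 boundary matrix has rank 5 and Smith normal form diag(1,1,1,1,1).

Reading off H_k = ker ∂_k / im ∂_{k+1}:

  H_0: rank C_0 − rank ∂_1 = 10 − 8 = 2, and the invariant factors of ∂_1 are all 1, so H_0 ≅ Z^2.
  H_1: rank ker ∂_1 − rank ∂_2 = (15 − 8) − 5 = 2, and the invariant factors of ∂_2 are all 1, so H_1 ≅ Z^2.
  H_2: rank ker ∂_2 − rank ∂_3 = (5 − 5) − 0 = 0, and there is no ∂_3, so H_2 ≅ 0.

As a check, the Euler characteristic is 10 − 15 + 5 = 0, which agrees with 2 − 2 + 0 = 0.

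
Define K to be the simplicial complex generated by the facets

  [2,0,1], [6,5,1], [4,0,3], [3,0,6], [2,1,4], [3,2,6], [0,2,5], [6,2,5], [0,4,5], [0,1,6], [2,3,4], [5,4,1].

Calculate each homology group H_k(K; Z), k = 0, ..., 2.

We work with the vertex ordering 0 < 1 < 2 < 3 < 4 < 5 < 6. The simplices of K, each written with vertices in increasing order, are:

  0-simplices (7): [0], [1], [2], [3], [4], [5], [6]
  1-simplices (18): [0,1], [0,2], [0,3], [0,4], [0,5], [0,6], [1,2], [1,4], [1,5], [1,6], [2,3], [2,4], [2,5], [2,6], [3,4], [3,6], [4,5], [5,6]
  2-simplices (12): [0,1,2], [0,1,6], [0,2,5], [0,3,4], [0,3,6], [0,4,5], [1,2,4], [1,4,5], [1,5,6], [2,3,4], [2,3,6], [2,5,6]

giving chain groups C_0 ≅ Z^7, C_1 ≅ Z^18, C_2 ≅ Z^12.

Boundary ∂_1: C_1 → C_0 is given by ∂[p,q] = [q] − [p].
The 7×18 boundary matrix has rank 6 and Smith normal form diag(1,1,1,1,1,1).

The boundary map ∂_2: C_2 → C_1 sends each 2-simplex [p,q,r] to [q,r] − [p,r] + [p,q]. For instance
  ∂[0,3,4] = [3,4] − [0,4] + [0,3],
  ∂[2,3,6] = [3,6] − [2,6] + [2,3].
As a 18×12 matrix over Z this has rank 12, with invariant factors (1,1,1,1,1,1,1,1,1,1,1,2).

Now H_k = ker ∂_k / im ∂_{k+1}, so:

  H_0: rank C_0 − rank ∂_1 = 7 − 6 = 1, and the invariant factors of ∂_1 are all 1, so H_0 = Z.
  H_1: rank ker ∂_1 − rank ∂_2 = (18 − 6) − 12 = 0, and ∂_2 has invariant factor 2 > 1, so H_1 = Z/2Z.
  H_2: rank ker ∂_2 − rank ∂_3 = (12 − 12) − 0 = 0, and there is no ∂_3, so H_2 = 0.

(K is a triangulation of the real projective plane RP^2.)

H_0 = Z,  H_1 = Z/2Z,  H_2 = 0.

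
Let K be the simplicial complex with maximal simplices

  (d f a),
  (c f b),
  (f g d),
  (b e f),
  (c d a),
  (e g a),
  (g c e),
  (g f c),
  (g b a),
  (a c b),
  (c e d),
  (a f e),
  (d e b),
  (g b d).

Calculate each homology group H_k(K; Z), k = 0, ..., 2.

Take the total order a < b < c < d < e < f < g on the vertex set. Then K (dimension 2) consists of the simplices:

  0-simplices (7): a, b, c, d, e, f, g
  1-simplices (21): ab, ac, ad, ae, af, ag, bc, bd, be, bf, bg, cd, ce, cf, cg, de, df, dg, ef, eg, fg
  2-simplices (14): abc, abg, acd, adf, aef, aeg, bcf, bde, bdg, bef, cde, ceg, cfg, dfg

giving chain groups C_0 ≅ Z^7, C_1 ≅ Z^21, C_2 ≅ Z^14.

∂_1: C_1 → C_0 is given by ∂[p,q] = [q] − [p].
As a 7×21 matrix over Z this has rank 6, with invariant factors (1,1,1,1,1,1).

Boundary ∂_2: C_2 → C_1 maps a triangle to the signed sum of its edges. For instance
  ∂ceg = eg − cg + ce,
  ∂adf = df − af + ad.
The resulting 21×14 matrix has rank 13, and its Smith normal form has invariant factors (1,1,1,1,1,1,1,1,1,1,1,1,1).

Now H_k = ker ∂_k / im ∂_{k+1}, so:

  H_0: rank C_0 − rank ∂_1 = 7 − 6 = 1, and the invariant factors of ∂_1 are all 1, so H_0 = Z.
  H_1: rank ker ∂_1 − rank ∂_2 = (21 − 6) − 13 = 2, and the invariant factors of ∂_2 are all 1, so H_1 = Z^2.
  H_2: rank ker ∂_2 − rank ∂_3 = (14 − 13) − 0 = 1, and there is no ∂_3, so H_2 = Z.

As a check, the Euler characteristic is 7 − 21 + 14 = 0, which agrees with 1 − 2 + 1 = 0.

H_0 = Z,  H_1 = Z^2,  H_2 = Z.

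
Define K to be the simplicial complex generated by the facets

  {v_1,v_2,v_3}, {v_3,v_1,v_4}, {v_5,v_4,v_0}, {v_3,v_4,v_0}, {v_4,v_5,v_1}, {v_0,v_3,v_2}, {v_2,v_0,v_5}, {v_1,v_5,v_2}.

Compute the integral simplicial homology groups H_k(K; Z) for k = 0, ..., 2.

We work with the vertex ordering v_0 < v_1 < v_2 < v_3 < v_4 < v_5. The simplices of K, each written with vertices in increasing order, are:

  0-simplices (6): [v_0], [v_1], [v_2], [v_3], [v_4], [v_5]
  1-simplices (12): [v_0,v_2], [v_0,v_3], [v_0,v_4], [v_0,v_5], [v_1,v_2], [v_1,v_3], [v_1,v_4], [v_1,v_5], [v_2,v_3], [v_2,v_5], [v_3,v_4], [v_4,v_5]
  2-simplices (8): [v_0,v_2,v_3], [v_0,v_2,v_5], [v_0,v_3,v_4], [v_0,v_4,v_5], [v_1,v_2,v_3], [v_1,v_2,v_5], [v_1,v_3,v_4], [v_1,v_4,v_5]

so the chain groups are C_0 ≅ Z^6, C_1 ≅ Z^12, C_2 ≅ Z^8.

∂_1: C_1 → C_0 sends each edge [p,q] (with p < q) to q − p.
This gives a 6×12 integer matrix of rank 5; reducing to Smith normal form yields diagonal entries (1,1,1,1,1).

The boundary map ∂_2: C_2 → C_1 maps a triangle to the signed sum of its edges. For instance
  ∂[v_0,v_4,v_5] = [v_4,v_5] − [v_0,v_5] + [v_0,v_4],
  ∂[v_0,v_3,v_4] = [v_3,v_4] − [v_0,v_4] + [v_0,v_3].
This gives a 12×8 integer matrix of rank 7; reducing to Smith normal form yields diagonal entries (1,1,1,1,1,1,1).

From H_k ≅ ker(∂_k) / im(∂_{k+1}) we obtain:

  H_0: rank C_0 − rank ∂_1 = 6 − 5 = 1, and the invariant factors of ∂_1 are all 1, so H_0 ≅ Z.
  H_1: rank ker ∂_1 − rank ∂_2 = (12 − 5) − 7 = 0, and the invariant factors of ∂_2 are all 1, so H_1 ≅ 0.
  H_2: rank ker ∂_2 − rank ∂_3 = (8 − 7) − 0 = 1, and there is no ∂_3, so H_2 ≅ Z.

H_0 ≅ Z,  H_1 = 0,  H_2 ≅ Z.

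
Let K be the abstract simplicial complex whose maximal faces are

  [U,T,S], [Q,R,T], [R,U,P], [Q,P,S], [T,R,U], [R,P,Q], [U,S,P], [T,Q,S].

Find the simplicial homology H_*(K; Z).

H_0 ≅ Z,  H_1 = 0,  H_2 ≅ Z.

K has 6 vertices, 12 edges, 8 triangles.
rank ∂_0 = 0, rank ∂_1 = 5 ⇒ b_0 = 6 − 0 − 5 = 1; all invariant factors of ∂_1 are 1 so no torsion. So H_0 = Z.
rank ∂_1 = 5, rank ∂_2 = 7 ⇒ b_1 = 12 − 5 − 7 = 0; all invariant factors of ∂_2 are 1 so no torsion. So H_1 = 0.
rank ∂_2 = 7, rank ∂_3 = 0 ⇒ b_2 = 8 − 7 − 0 = 1. So H_2 = Z.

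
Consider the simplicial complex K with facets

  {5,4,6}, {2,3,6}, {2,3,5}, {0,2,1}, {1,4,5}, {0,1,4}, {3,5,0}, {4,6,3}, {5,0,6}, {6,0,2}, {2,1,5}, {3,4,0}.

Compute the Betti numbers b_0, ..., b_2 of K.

b_0 = 1, b_1 = 0, b_2 = 0.

Order the vertices as 0 < 1 < 2 < 3 < 4 < 5 < 6. Listing each simplex with vertices in this order, K has dimension 2 with simplices:

  0-simplices (7): [0], [1], [2], [3], [4], [5], [6]
  1-simplices (18): [0,1], [0,2], [0,3], [0,4], [0,5], [0,6], [1,2], [1,4], [1,5], [2,3], [2,5], [2,6], [3,4], [3,5], [3,6], [4,5], [4,6], [5,6]
  2-simplices (12): [0,1,2], [0,1,4], [0,2,6], [0,3,4], [0,3,5], [0,5,6], [1,2,5], [1,4,5], [2,3,5], [2,3,6], [3,4,6], [4,5,6]

giving chain groups C_0 ≅ Z^7, C_1 ≅ Z^18, C_2 ≅ Z^12.

The boundary map ∂_1: C_1 → C_0 is given by ∂[p,q] = [q] − [p]. For instance
  ∂[2,3] = [3] − [2].
The resulting 7×18 matrix has rank 6, and its Smith normal form has invariant factors (1,1,1,1,1,1).

The boundary map ∂_2: C_2 → C_1 maps a triangle to the signed sum of its edges. For instance
  ∂[4,5,6] = [5,6] − [4,6] + [4,5],
  ∂[0,3,4] = [3,4] − [0,4] + [0,3].
This gives a 18×12 integer matrix of rank 12; reducing to Smith normal form yields diagonal entries (1,1,1,1,1,1,1,1,1,1,1,2).

Computing H_k = (kernel of ∂_k) / (image of ∂_{k+1}):

  H_0: rank C_0 − rank ∂_1 = 7 − 6 = 1, and the invariant factors of ∂_1 are all 1, so H_0 ≅ Z.
  H_1: rank ker ∂_1 − rank ∂_2 = (18 − 6) − 12 = 0, and ∂_2 has invariant factor 2 > 1, so H_1 ≅ Z_2.
  H_2: rank ker ∂_2 − rank ∂_3 = (12 − 12) − 0 = 0, and there is no ∂_3, so H_2 ≅ 0.

As a check, the Euler characteristic is 7 − 18 + 12 = 1, which agrees with 1 − 0 + 0 = 1.

Hence the Betti numbers are b_0 = 1, b_1 = 0, b_2 = 0.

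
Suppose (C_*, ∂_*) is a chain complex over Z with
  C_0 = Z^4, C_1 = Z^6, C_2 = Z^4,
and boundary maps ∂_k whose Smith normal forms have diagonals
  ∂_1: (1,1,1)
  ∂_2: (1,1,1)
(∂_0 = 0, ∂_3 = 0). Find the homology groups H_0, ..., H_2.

H_0: b_0 = 4 − 0 − 3 = 1; torsion from ∂_1 factors > 1: none. So H_0 ≅ Z.
H_1: b_1 = 6 − 3 − 3 = 0; torsion from ∂_2 factors > 1: none. So H_1 ≅ 0.
H_2: b_2 = 4 − 3 − 0 = 1; torsion from ∂_3 factors > 1: none. So H_2 ≅ Z.

H_0 ≅ Z,  H_1 = 0,  H_2 ≅ Z.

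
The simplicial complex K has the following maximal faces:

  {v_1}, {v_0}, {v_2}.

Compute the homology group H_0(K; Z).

H_0 ≅ Z^3.

Order the vertices as v_0 < v_1 < v_2. Listing each simplex with vertices in this order, K has dimension 0 with simplices:

  0-simplices (3): [v_0], [v_1], [v_2]

giving chain groups C_0 ≅ Z^3.

From H_k ≅ ker(∂_k) / im(∂_{k+1}) we obtain:

  H_0: rank C_0 − rank ∂_1 = 3 − 0 = 3, and there is no ∂_1, so H_0 ≅ Z^3.

(K is a triangulation of a set of 3 points.)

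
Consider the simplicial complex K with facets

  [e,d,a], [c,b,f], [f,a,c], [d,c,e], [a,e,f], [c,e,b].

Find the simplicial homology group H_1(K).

H_1 = Z.

K has 6 vertices, 12 edges, 6 triangles.
rank ∂_1 = 5, rank ∂_2 = 6 ⇒ b_1 = 12 − 5 − 6 = 1; all invariant factors of ∂_2 are 1 so no torsion. So H_1 ≅ Z.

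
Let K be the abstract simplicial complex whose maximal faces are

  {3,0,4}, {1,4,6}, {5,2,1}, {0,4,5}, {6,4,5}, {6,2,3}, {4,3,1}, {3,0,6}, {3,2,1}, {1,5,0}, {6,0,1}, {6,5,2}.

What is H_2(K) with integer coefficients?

K has 7 vertices, 18 edges, 12 triangles.
rank ∂_2 = 12, rank ∂_3 = 0 ⇒ b_2 = 12 − 12 − 0 = 0. So H_2 ≅ 0.

H_2 ≅ 0.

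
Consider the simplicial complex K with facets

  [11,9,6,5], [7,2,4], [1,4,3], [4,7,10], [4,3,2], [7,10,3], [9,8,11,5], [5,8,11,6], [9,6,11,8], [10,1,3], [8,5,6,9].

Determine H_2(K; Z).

H_2 = 0.

Take the total order 1 < 2 < 3 < 4 < 5 < 6 < 7 < 8 < 9 < 10 < 11 on the vertex set. Then K (dimension 3) consists of the simplices:

  0-simplices (11): [1], [2], [3], [4], [5], [6], [7], [8], [9], [10], [11]
  1-simplices (22): [1,3], [1,4], [1,10], [2,3], [2,4], [2,7], [3,4], [3,7], [3,10], [4,7], [4,10], [5,6], [5,8], [5,9], [5,11], [6,8], [6,9], [6,11], [7,10], [8,9], [8,11], [9,11]
  2-simplices (16): [1,3,4], [1,3,10], [2,3,4], [2,4,7], [3,7,10], [4,7,10], [5,6,8], [5,6,9], [5,6,11], [5,8,9], [5,8,11], [5,9,11], [6,8,9], [6,8,11], [6,9,11], [8,9,11]
  3-simplices (5): [5,6,8,9], [5,6,8,11], [5,6,9,11], [5,8,9,11], [6,8,9,11]

giving chain groups C_0 ≅ Z^11, C_1 ≅ Z^22, C_2 ≅ Z^16, C_3 ≅ Z^5.

Boundary ∂_1: C_1 → C_0 is given by ∂[p,q] = [q] − [p].
The resulting 11×22 matrix has rank 9, and its Smith normal form has invariant factors (1,1,1,1,1,1,1,1,1).

Boundary ∂_2: C_2 → C_1 sends each 2-simplex [p,q,r] to [q,r] − [p,r] + [p,q]. For instance
  ∂[3,7,10] = [7,10] − [3,10] + [3,7],
  ∂[1,3,10] = [3,10] − [1,10] + [1,3].
The resulting 22×16 matrix has rank 12, and its Smith normal form has invariant factors (1,1,1,1,1,1,1,1,1,1,1,1).

∂_3: C_3 → C_2 sends each 3-simplex σ to the alternating sum Σ_i (−1)^i (σ with its i-th vertex removed). For instance
  ∂[5,6,8,11] = [6,8,11] − [5,8,11] + [5,6,11] − [5,6,8],
  ∂[5,8,9,11] = [8,9,11] − [5,9,11] + [5,8,11] − [5,8,9].
The resulting 16×5 matrix has rank 4, and its Smith normal form has invariant factors (1,1,1,1).

Reading off H_k = ker ∂_k / im ∂_{k+1}:

  H_2: rank ker ∂_2 − rank ∂_3 = (16 − 12) − 4 = 0, and the invariant factors of ∂_3 are all 1, so H_2 ≅ 0.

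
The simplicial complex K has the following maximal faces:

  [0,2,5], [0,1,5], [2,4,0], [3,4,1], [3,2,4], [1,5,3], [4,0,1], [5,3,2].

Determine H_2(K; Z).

H_2 = Z.

Order the vertices as 0 < 1 < 2 < 3 < 4 < 5. Listing each simplex with vertices in this order, K has dimension 2 with simplices:

  0-simplices (6): [0], [1], [2], [3], [4], [5]
  1-simplices (12): [0,1], [0,2], [0,4], [0,5], [1,3], [1,4], [1,5], [2,3], [2,4], [2,5], [3,4], [3,5]
  2-simplices (8): [0,1,4], [0,1,5], [0,2,4], [0,2,5], [1,3,4], [1,3,5], [2,3,4], [2,3,5]

so the chain groups are C_0 ≅ Z^6, C_1 ≅ Z^12, C_2 ≅ Z^8.

The boundary map ∂_1: C_1 → C_0 maps an edge to its endpoints' difference, ∂[p,q] = q − p.
This gives a 6×12 integer matrix of rank 5; reducing to Smith normal form yields diagonal entries (1,1,1,1,1).

The boundary map ∂_2: C_2 → C_1 maps a triangle to the signed sum of its edges. For instance
  ∂[1,3,4] = [3,4] − [1,4] + [1,3],
  ∂[2,3,4] = [3,4] − [2,4] + [2,3].
As a 12×8 matrix over Z this has rank 7, with invariant factors (1,1,1,1,1,1,1).

Reading off H_k = ker ∂_k / im ∂_{k+1}:

  H_2: rank ker ∂_2 − rank ∂_3 = (8 − 7) − 0 = 1, and there is no ∂_3, so H_2 ≅ Z.

(K is a triangulation of the 2-sphere S^2.)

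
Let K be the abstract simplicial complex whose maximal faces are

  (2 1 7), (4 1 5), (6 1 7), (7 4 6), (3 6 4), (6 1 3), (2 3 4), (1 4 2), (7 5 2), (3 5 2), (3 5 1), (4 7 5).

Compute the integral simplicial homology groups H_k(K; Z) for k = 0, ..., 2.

Order the vertices as 1 < 2 < 3 < 4 < 5 < 6 < 7. Listing each simplex with vertices in this order, K has dimension 2 with simplices:

  0-simplices (7): [1], [2], [3], [4], [5], [6], [7]
  1-simplices (18): [1,2], [1,3], [1,4], [1,5], [1,6], [1,7], [2,3], [2,4], [2,5], [2,7], [3,4], [3,5], [3,6], [4,5], [4,6], [4,7], [5,7], [6,7]
  2-simplices (12): [1,2,4], [1,2,7], [1,3,5], [1,3,6], [1,4,5], [1,6,7], [2,3,4], [2,3,5], [2,5,7], [3,4,6], [4,5,7], [4,6,7]

Hence C_0 ≅ Z^7, C_1 ≅ Z^18, C_2 ≅ Z^12.

Boundary ∂_1: C_1 → C_0 maps an edge to its endpoints' difference, ∂[p,q] = q − p. For instance
  ∂[1,4] = [4] − [1].
This gives a 7×18 integer matrix of rank 6; reducing to Smith normal form yields diagonal entries (1,1,1,1,1,1).

Boundary ∂_2: C_2 → C_1 maps a triangle to the signed sum of its edges. For instance
  ∂[1,6,7] = [6,7] − [1,7] + [1,6],
  ∂[4,5,7] = [5,7] − [4,7] + [4,5].
This gives a 18×12 integer matrix of rank 12; reducing to Smith normal form yields diagonal entries (1,1,1,1,1,1,1,1,1,1,1,2).

Now H_k = ker ∂_k / im ∂_{k+1}, so:

  H_0: rank C_0 − rank ∂_1 = 7 − 6 = 1, and the invariant factors of ∂_1 are all 1, so H_0 ≅ Z.
  H_1: rank ker ∂_1 − rank ∂_2 = (18 − 6) − 12 = 0, and ∂_2 has invariant factor 2 > 1, so H_1 ≅ Z/2Z.
  H_2: rank ker ∂_2 − rank ∂_3 = (12 − 12) − 0 = 0, and there is no ∂_3, so H_2 ≅ 0.

(K is a triangulation of the real projective plane RP^2.)

H_0 ≅ Z,  H_1 ≅ Z/2Z,  H_2 = 0.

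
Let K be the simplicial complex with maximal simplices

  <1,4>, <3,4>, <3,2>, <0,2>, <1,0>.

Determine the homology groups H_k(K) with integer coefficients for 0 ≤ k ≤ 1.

H_0 ≅ Z,  H_1 ≅ Z.

We work with the vertex ordering 0 < 1 < 2 < 3 < 4. The simplices of K, each written with vertices in increasing order, are:

  0-simplices (5): [0], [1], [2], [3], [4]
  1-simplices (5): [0,1], [0,2], [1,4], [2,3], [3,4]

Hence C_0 ≅ Z^5, C_1 ≅ Z^5.

∂_1: C_1 → C_0 is given by ∂[p,q] = [q] − [p]. For instance
  ∂[1,4] = [4] − [1].
This gives a 5×5 integer matrix of rank 4; reducing to Smith normal form yields diagonal entries (1,1,1,1).

Computing H_k = (kernel of ∂_k) / (image of ∂_{k+1}):

  H_0: rank C_0 − rank ∂_1 = 5 − 4 = 1, and the invariant factors of ∂_1 are all 1, so H_0 ≅ Z.
  H_1: rank ker ∂_1 − rank ∂_2 = (5 − 4) − 0 = 1, and there is no ∂_2, so H_1 ≅ Z.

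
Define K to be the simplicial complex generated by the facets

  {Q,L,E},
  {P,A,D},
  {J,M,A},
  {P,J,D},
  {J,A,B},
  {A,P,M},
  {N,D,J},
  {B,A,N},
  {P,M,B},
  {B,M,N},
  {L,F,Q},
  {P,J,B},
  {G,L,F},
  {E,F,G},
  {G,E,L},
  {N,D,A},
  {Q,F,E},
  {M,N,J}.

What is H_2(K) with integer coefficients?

Take the total order A < B < D < E < F < G < J < L < M < N < P < Q on the vertex set. Then K (dimension 2) consists of the simplices:

  0-simplices (12): A, B, D, E, F, G, J, L, M, N, P, Q
  1-simplices (27): AB, AD, AJ, AM, AN, AP, BJ, BM, BN, BP, DJ, DN, DP, EF, EG, EL, EQ, FG, FL, FQ, GL, JM, JN, JP, LQ, MN, MP
  2-simplices (18): ABJ, ABN, ADN, ADP, AJM, AMP, BJP, BMN, BMP, DJN, DJP, EFG, EFQ, EGL, ELQ, FGL, FLQ, JMN

so the chain groups are C_0 ≅ Z^12, C_1 ≅ Z^27, C_2 ≅ Z^18.

The boundary map ∂_1: C_1 → C_0 sends each edge [p,q] (with p < q) to q − p. For instance
  ∂MP = P − M.
This gives a 12×27 integer matrix of rank 10; reducing to Smith normal form yields diagonal entries (1,1,1,1,1,1,1,1,1,1).

Boundary ∂_2: C_2 → C_1 sends each 2-simplex [p,q,r] to [q,r] − [p,r] + [p,q]. For instance
  ∂EFQ = FQ − EQ + EF,
  ∂EGL = GL − EL + EG.
As a 27×18 matrix over Z this has rank 17, with invariant factors (1,1,1,1,1,1,1,1,1,1,1,1,1,1,1,1,2).

Reading off H_k = ker ∂_k / im ∂_{k+1}:

  H_2: rank ker ∂_2 − rank ∂_3 = (18 − 17) − 0 = 1, and there is no ∂_3, so H_2 = Z.

(K is a triangulation of the disjoint union of the 2-sphere S^2 and the real projective plane RP^2.)

H_2 ≅ Z.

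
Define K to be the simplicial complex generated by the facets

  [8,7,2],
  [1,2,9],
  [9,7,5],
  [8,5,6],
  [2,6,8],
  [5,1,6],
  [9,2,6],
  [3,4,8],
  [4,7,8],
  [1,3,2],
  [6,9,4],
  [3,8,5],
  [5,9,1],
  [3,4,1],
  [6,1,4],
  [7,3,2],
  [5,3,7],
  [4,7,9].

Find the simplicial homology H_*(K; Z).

Take the total order 1 < 2 < 3 < 4 < 5 < 6 < 7 < 8 < 9 on the vertex set. Then K (dimension 2) consists of the simplices:

  0-simplices (9): [1], [2], [3], [4], [5], [6], [7], [8], [9]
  1-simplices (27): (27 of them)
  2-simplices (18): [1,2,3], [1,2,9], [1,3,4], [1,4,6], [1,5,6], [1,5,9], [2,3,7], [2,6,8], [2,6,9], [2,7,8], [3,4,8], [3,5,7], [3,5,8], [4,6,9], [4,7,8], [4,7,9], [5,6,8], [5,7,9]

so the chain groups are C_0 ≅ Z^9, C_1 ≅ Z^27, C_2 ≅ Z^18.

Boundary ∂_1: C_1 → C_0 maps an edge to its endpoints' difference, ∂[p,q] = q − p. For instance
  ∂[2,3] = [3] − [2].
This gives a 9×27 integer matrix of rank 8; reducing to Smith normal form yields diagonal entries (1,1,1,1,1,1,1,1).

The boundary map ∂_2: C_2 → C_1 acts by ∂[p,q,r] = [q,r] − [p,r] + [p,q]. For instance
  ∂[1,4,6] = [4,6] − [1,6] + [1,4],
  ∂[4,7,9] = [7,9] − [4,9] + [4,7].
As a 27×18 matrix over Z this has rank 18, with invariant factors (1,1,1,1,1,1,1,1,1,1,1,1,1,1,1,1,1,2).

From H_k ≅ ker(∂_k) / im(∂_{k+1}) we obtain:

  H_0: rank C_0 − rank ∂_1 = 9 − 8 = 1, and the invariant factors of ∂_1 are all 1, so H_0 ≅ Z.
  H_1: rank ker ∂_1 − rank ∂_2 = (27 − 8) − 18 = 1, and ∂_2 has invariant factor 2 > 1, so H_1 ≅ Z ⊕ Z/2Z.
  H_2: rank ker ∂_2 − rank ∂_3 = (18 − 18) − 0 = 0, and there is no ∂_3, so H_2 ≅ 0.

As a check, the Euler characteristic is 9 − 27 + 18 = 0, which agrees with 1 − 1 + 0 = 0.
(K is a triangulation of the Klein bottle.)

H_0 ≅ Z,  H_1 ≅ Z ⊕ Z/2Z,  H_2 = 0.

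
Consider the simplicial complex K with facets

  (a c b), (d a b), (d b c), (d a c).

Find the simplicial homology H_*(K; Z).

H_0 ≅ Z,  H_1 = 0,  H_2 ≅ Z.

Order the vertices as a < b < c < d. Listing each simplex with vertices in this order, K has dimension 2 with simplices:

  0-simplices (4): a, b, c, d
  1-simplices (6): ab, ac, ad, bc, bd, cd
  2-simplices (4): abc, abd, acd, bcd

Hence C_0 ≅ Z^4, C_1 ≅ Z^6, C_2 ≅ Z^4.

The boundary map ∂_1: C_1 → C_0 sends each edge [p,q] (with p < q) to q − p. For instance
  ∂bc = c − b.
The 4×6 boundary matrix has rank 3 and Smith normal form diag(1,1,1).

∂_2: C_2 → C_1 maps a triangle to the signed sum of its edges. For instance
  ∂bcd = cd − bd + bc,
  ∂abc = bc − ac + ab.
This gives a 6×4 integer matrix of rank 3; reducing to Smith normal form yields diagonal entries (1,1,1).

Computing H_k = (kernel of ∂_k) / (image of ∂_{k+1}):

  H_0: rank C_0 − rank ∂_1 = 4 − 3 = 1, and the invariant factors of ∂_1 are all 1, so H_0 = Z.
  H_1: rank ker ∂_1 − rank ∂_2 = (6 − 3) − 3 = 0, and the invariant factors of ∂_2 are all 1, so H_1 = 0.
  H_2: rank ker ∂_2 − rank ∂_3 = (4 − 3) − 0 = 1, and there is no ∂_3, so H_2 = Z.

As a check, the Euler characteristic is 4 − 6 + 4 = 2, which agrees with 1 − 0 + 1 = 2.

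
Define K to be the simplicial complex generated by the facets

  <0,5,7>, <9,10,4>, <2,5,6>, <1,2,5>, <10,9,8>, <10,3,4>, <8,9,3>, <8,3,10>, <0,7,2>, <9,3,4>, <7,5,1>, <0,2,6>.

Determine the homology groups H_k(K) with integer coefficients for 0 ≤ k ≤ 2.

H_0 ≅ Z^2,  H_1 ≅ Z,  H_2 ≅ Z.

Fix the vertex order 0 < 1 < 2 < 3 < 4 < 5 < 6 < 7 < 8 < 9 < 10 and write every simplex with vertices in increasing order. Then dim K = 2 and the simplices of K are:

  0-simplices (11): [0], [1], [2], [3], [4], [5], [6], [7], [8], [9], [10]
  1-simplices (21): [0,2], [0,5], [0,6], [0,7], [1,2], [1,5], [1,7], [2,5], [2,6], [2,7], [3,4], [3,8], [3,9], [3,10], [4,9], [4,10], [5,6], [5,7], [8,9], [8,10], [9,10]
  2-simplices (12): [0,2,6], [0,2,7], [0,5,7], [1,2,5], [1,5,7], [2,5,6], [3,4,9], [3,4,10], [3,8,9], [3,8,10], [4,9,10], [8,9,10]

giving chain groups C_0 ≅ Z^11, C_1 ≅ Z^21, C_2 ≅ Z^12.

The boundary map ∂_1: C_1 → C_0 is given by ∂[p,q] = [q] − [p]. For instance
  ∂[1,7] = [7] − [1].
This gives a 11×21 integer matrix of rank 9; reducing to Smith normal form yields diagonal entries (1,1,1,1,1,1,1,1,1).

The boundary map ∂_2: C_2 → C_1 maps a triangle to the signed sum of its edges. For instance
  ∂[2,5,6] = [5,6] − [2,6] + [2,5],
  ∂[0,2,6] = [2,6] − [0,6] + [0,2].
The 21×12 boundary matrix has rank 11 and Smith normal form diag(1,1,1,1,1,1,1,1,1,1,1).

Reading off H_k = ker ∂_k / im ∂_{k+1}:

  H_0: rank C_0 − rank ∂_1 = 11 − 9 = 2, and the invariant factors of ∂_1 are all 1, so H_0 ≅ Z^2.
  H_1: rank ker ∂_1 − rank ∂_2 = (21 − 9) − 11 = 1, and the invariant factors of ∂_2 are all 1, so H_1 ≅ Z.
  H_2: rank ker ∂_2 − rank ∂_3 = (12 − 11) − 0 = 1, and there is no ∂_3, so H_2 ≅ Z.

As a check, the Euler characteristic is 11 − 21 + 12 = 2, which agrees with 2 − 1 + 1 = 2.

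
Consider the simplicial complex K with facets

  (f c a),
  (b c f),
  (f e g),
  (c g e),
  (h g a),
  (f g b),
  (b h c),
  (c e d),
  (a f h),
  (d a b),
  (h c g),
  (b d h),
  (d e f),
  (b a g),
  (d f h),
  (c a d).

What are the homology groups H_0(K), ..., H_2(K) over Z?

Order the vertices as a < b < c < d < e < f < g < h. Listing each simplex with vertices in this order, K has dimension 2 with simplices:

  0-simplices (8): a, b, c, d, e, f, g, h
  1-simplices (24): ab, ac, ad, af, ag, ah, bc, bd, bf, bg, bh, cd, ce, cf, cg, ch, de, df, dh, ef, eg, fg, fh, gh
  2-simplices (16): abd, abg, acd, acf, afh, agh, bcf, bch, bdh, bfg, cde, ceg, cgh, def, dfh, efg

so the chain groups are C_0 ≅ Z^8, C_1 ≅ Z^24, C_2 ≅ Z^16.

∂_1: C_1 → C_0 is given by ∂[p,q] = [q] − [p]. For instance
  ∂ah = h − a.
The resulting 8×24 matrix has rank 7, and its Smith normal form has invariant factors (1,1,1,1,1,1,1).

∂_2: C_2 → C_1 acts by ∂[p,q,r] = [q,r] − [p,r] + [p,q]. For instance
  ∂bch = ch − bh + bc,
  ∂agh = gh − ah + ag.
The 24×16 boundary matrix has rank 15 and Smith normal form diag(1,1,1,1,1,1,1,1,1,1,1,1,1,1,1).

Now H_k = ker ∂_k / im ∂_{k+1}, so:

  H_0: rank C_0 − rank ∂_1 = 8 − 7 = 1, and the invariant factors of ∂_1 are all 1, so H_0 = Z.
  H_1: rank ker ∂_1 − rank ∂_2 = (24 − 7) − 15 = 2, and the invariant factors of ∂_2 are all 1, so H_1 = Z^2.
  H_2: rank ker ∂_2 − rank ∂_3 = (16 − 15) − 0 = 1, and there is no ∂_3, so H_2 = Z.

As a check, the Euler characteristic is 8 − 24 + 16 = 0, which agrees with 1 − 2 + 1 = 0.
(K is a triangulation of the torus T^2.)

H_0 ≅ Z,  H_1 ≅ Z^2,  H_2 ≅ Z.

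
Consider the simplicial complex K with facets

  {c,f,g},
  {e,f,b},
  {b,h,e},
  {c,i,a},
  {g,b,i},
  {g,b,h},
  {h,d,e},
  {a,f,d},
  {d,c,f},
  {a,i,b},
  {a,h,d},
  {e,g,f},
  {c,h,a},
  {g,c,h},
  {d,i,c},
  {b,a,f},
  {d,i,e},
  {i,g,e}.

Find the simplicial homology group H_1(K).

Take the total order a < b < c < d < e < f < g < h < i on the vertex set. Then K (dimension 2) consists of the simplices:

  0-simplices (9): a, b, c, d, e, f, g, h, i
  1-simplices (27): ab, ac, ad, af, ah, ai, be, bf, bg, bh, bi, cd, cf, cg, ch, ci, de, df, dh, di, ef, eg, eh, ei, fg, gh, gi
  2-simplices (18): abf, abi, ach, aci, adf, adh, bef, beh, bgh, bgi, cdf, cdi, cfg, cgh, deh, dei, efg, egi

so the chain groups are C_0 ≅ Z^9, C_1 ≅ Z^27, C_2 ≅ Z^18.

Boundary ∂_1: C_1 → C_0 maps an edge to its endpoints' difference, ∂[p,q] = q − p.
This gives a 9×27 integer matrix of rank 8; reducing to Smith normal form yields diagonal entries (1,1,1,1,1,1,1,1).

Boundary ∂_2: C_2 → C_1 maps a triangle to the signed sum of its edges. For instance
  ∂abf = bf − af + ab,
  ∂bef = ef − bf + be.
As a 27×18 matrix over Z this has rank 18, with invariant factors (1,1,1,1,1,1,1,1,1,1,1,1,1,1,1,1,1,2).

From H_k ≅ ker(∂_k) / im(∂_{k+1}) we obtain:

  H_1: rank ker ∂_1 − rank ∂_2 = (27 − 8) − 18 = 1, and ∂_2 has invariant factor 2 > 1, so H_1 ≅ Z × Z/2.

(K is a triangulation of the Klein bottle.)

H_1 ≅ Z × Z/2.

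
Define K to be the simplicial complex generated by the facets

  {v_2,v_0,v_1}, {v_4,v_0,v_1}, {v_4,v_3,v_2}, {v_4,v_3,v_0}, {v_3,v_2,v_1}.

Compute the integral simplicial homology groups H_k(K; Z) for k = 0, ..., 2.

Order the vertices as v_0 < v_1 < v_2 < v_3 < v_4. Listing each simplex with vertices in this order, K has dimension 2 with simplices:

  0-simplices (5): [v_0], [v_1], [v_2], [v_3], [v_4]
  1-simplices (10): [v_0,v_1], [v_0,v_2], [v_0,v_3], [v_0,v_4], [v_1,v_2], [v_1,v_3], [v_1,v_4], [v_2,v_3], [v_2,v_4], [v_3,v_4]
  2-simplices (5): [v_0,v_1,v_2], [v_0,v_1,v_4], [v_0,v_3,v_4], [v_1,v_2,v_3], [v_2,v_3,v_4]

giving chain groups C_0 ≅ Z^5, C_1 ≅ Z^10, C_2 ≅ Z^5.

∂_1: C_1 → C_0 sends each edge [p,q] (with p < q) to q − p.
The 5×10 boundary matrix has rank 4 and Smith normal form diag(1,1,1,1).

Boundary ∂_2: C_2 → C_1 maps a triangle to the signed sum of its edges. For instance
  ∂[v_1,v_2,v_3] = [v_2,v_3] − [v_1,v_3] + [v_1,v_2],
  ∂[v_0,v_3,v_4] = [v_3,v_4] − [v_0,v_4] + [v_0,v_3].
As a 10×5 matrix over Z this has rank 5, with invariant factors (1,1,1,1,1).

From H_k ≅ ker(∂_k) / im(∂_{k+1}) we obtain:

  H_0: rank C_0 − rank ∂_1 = 5 − 4 = 1, and the invariant factors of ∂_1 are all 1, so H_0 = Z.
  H_1: rank ker ∂_1 − rank ∂_2 = (10 − 4) − 5 = 1, and the invariant factors of ∂_2 are all 1, so H_1 = Z.
  H_2: rank ker ∂_2 − rank ∂_3 = (5 − 5) − 0 = 0, and there is no ∂_3, so H_2 = 0.

As a check, the Euler characteristic is 5 − 10 + 5 = 0, which agrees with 1 − 1 + 0 = 0.

H_0 = Z,  H_1 = Z,  H_2 = 0.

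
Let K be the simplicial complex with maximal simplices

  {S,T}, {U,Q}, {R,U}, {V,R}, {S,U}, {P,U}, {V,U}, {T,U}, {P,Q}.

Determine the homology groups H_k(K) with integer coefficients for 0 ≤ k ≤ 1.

H_0 = Z,  H_1 = Z^3.

Fix the vertex order P < Q < R < S < T < U < V and write every simplex with vertices in increasing order. Then dim K = 1 and the simplices of K are:

  0-simplices (7): P, Q, R, S, T, U, V
  1-simplices (9): PQ, PU, QU, RU, RV, ST, SU, TU, UV

Hence C_0 ≅ Z^7, C_1 ≅ Z^9.

Boundary ∂_1: C_1 → C_0 is given by ∂[p,q] = [q] − [p]. For instance
  ∂QU = U − Q.
The resulting 7×9 matrix has rank 6, and its Smith normal form has invariant factors (1,1,1,1,1,1).

Computing H_k = (kernel of ∂_k) / (image of ∂_{k+1}):

  H_0: rank C_0 − rank ∂_1 = 7 − 6 = 1, and the invariant factors of ∂_1 are all 1, so H_0 ≅ Z.
  H_1: rank ker ∂_1 − rank ∂_2 = (9 − 6) − 0 = 3, and there is no ∂_2, so H_1 ≅ Z^3.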